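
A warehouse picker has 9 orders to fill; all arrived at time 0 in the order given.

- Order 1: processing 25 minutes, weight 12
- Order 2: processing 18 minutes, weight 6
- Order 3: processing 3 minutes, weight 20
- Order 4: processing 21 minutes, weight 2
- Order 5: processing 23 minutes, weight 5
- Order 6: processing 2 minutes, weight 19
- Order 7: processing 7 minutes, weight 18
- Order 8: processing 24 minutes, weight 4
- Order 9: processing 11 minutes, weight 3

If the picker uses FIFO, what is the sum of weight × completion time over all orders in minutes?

6486

FIFO (arrival order): Order 1 Order 2 Order 3 Order 4 Order 5 Order 6 Order 7 Order 8 Order 9.
Order 1: finishes 25, weight 12, w·C = 300
Order 2: finishes 43, weight 6, w·C = 258
Order 3: finishes 46, weight 20, w·C = 920
Order 4: finishes 67, weight 2, w·C = 134
Order 5: finishes 90, weight 5, w·C = 450
Order 6: finishes 92, weight 19, w·C = 1748
Order 7: finishes 99, weight 18, w·C = 1782
Order 8: finishes 123, weight 4, w·C = 492
Order 9: finishes 134, weight 3, w·C = 402
Sum = 300+258+920+134+450+1748+1782+492+402 = 6486.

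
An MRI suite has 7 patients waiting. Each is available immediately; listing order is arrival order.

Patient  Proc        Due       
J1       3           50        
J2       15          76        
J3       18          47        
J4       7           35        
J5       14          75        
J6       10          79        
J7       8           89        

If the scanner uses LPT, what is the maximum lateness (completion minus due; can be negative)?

37

LPT (decreasing processing time): J3 J2 J5 J6 J7 J4 J1.
J3: 0→18, due 47, lateness -29
J2: 18→33, due 76, lateness -43
J5: 33→47, due 75, lateness -28
J6: 47→57, due 79, lateness -22
J7: 57→65, due 89, lateness -24
J4: 65→72, due 35, lateness 37
J1: 72→75, due 50, lateness 25
Maximum = 37.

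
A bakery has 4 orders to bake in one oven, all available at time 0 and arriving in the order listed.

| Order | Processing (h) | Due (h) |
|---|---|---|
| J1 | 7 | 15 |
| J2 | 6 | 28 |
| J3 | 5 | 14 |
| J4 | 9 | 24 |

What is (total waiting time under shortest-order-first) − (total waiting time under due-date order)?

-4

SPT (increasing processing time): J3 J2 J1 J4.
J3: waits 0, runs 0→5
J2: waits 5, runs 5→11
J1: waits 11, runs 11→18
J4: waits 18, runs 18→27
Sum = 0+5+11+18 = 34.
EDD (increasing due date): J3 J1 J4 J2.
J3: waits 0, runs 0→5
J1: waits 5, runs 5→12
J4: waits 12, runs 12→21
J2: waits 21, runs 21→27
Sum = 0+5+12+21 = 38.
Difference = 34 − 38 = -4.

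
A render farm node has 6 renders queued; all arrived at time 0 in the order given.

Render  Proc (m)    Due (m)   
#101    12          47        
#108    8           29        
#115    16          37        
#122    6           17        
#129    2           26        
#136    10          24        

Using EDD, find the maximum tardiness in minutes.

EDD (increasing due date): #122 #136 #129 #108 #115 #101.
#122: 0→6, due 17, tardiness 0
#136: 6→16, due 24, tardiness 0
#129: 16→18, due 26, tardiness 0
#108: 18→26, due 29, tardiness 0
#115: 26→42, due 37, tardiness 5
#101: 42→54, due 47, tardiness 7
Maximum = 7.

7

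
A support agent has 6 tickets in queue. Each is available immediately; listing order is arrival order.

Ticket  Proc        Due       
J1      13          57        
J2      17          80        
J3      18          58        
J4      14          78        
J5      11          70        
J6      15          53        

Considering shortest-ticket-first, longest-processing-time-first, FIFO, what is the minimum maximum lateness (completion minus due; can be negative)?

SPT (increasing processing time): J5 J1 J4 J6 J2 J3.
J5: 0→11, due 70, lateness -59
J1: 11→24, due 57, lateness -33
J4: 24→38, due 78, lateness -40
J6: 38→53, due 53, lateness 0
J2: 53→70, due 80, lateness -10
J3: 70→88, due 58, lateness 30
Maximum = 30.
LPT (decreasing processing time): J3 J2 J6 J4 J1 J5.
J3: 0→18, due 58, lateness -40
J2: 18→35, due 80, lateness -45
J6: 35→50, due 53, lateness -3
J4: 50→64, due 78, lateness -14
J1: 64→77, due 57, lateness 20
J5: 77→88, due 70, lateness 18
Maximum = 20.
FIFO (arrival order): J1 J2 J3 J4 J5 J6.
J1: 0→13, due 57, lateness -44
J2: 13→30, due 80, lateness -50
J3: 30→48, due 58, lateness -10
J4: 48→62, due 78, lateness -16
J5: 62→73, due 70, lateness 3
J6: 73→88, due 53, lateness 35
Maximum = 35.
SPT 30, LPT 20, FIFO 35 → minimum 20.

20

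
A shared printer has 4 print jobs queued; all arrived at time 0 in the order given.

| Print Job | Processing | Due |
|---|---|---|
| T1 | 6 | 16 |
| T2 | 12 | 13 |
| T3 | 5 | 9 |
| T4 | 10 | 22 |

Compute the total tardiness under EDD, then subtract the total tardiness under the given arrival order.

EDD (increasing due date): T3 T2 T1 T4.
T3: 0→5, due 9, tardiness 0
T2: 5→17, due 13, tardiness 4
T1: 17→23, due 16, tardiness 7
T4: 23→33, due 22, tardiness 11
Sum = 0+4+7+11 = 22.
FIFO (arrival order): T1 T2 T3 T4.
T1: 0→6, due 16, tardiness 0
T2: 6→18, due 13, tardiness 5
T3: 18→23, due 9, tardiness 14
T4: 23→33, due 22, tardiness 11
Sum = 0+5+14+11 = 30.
Difference = 22 − 30 = -8.

-8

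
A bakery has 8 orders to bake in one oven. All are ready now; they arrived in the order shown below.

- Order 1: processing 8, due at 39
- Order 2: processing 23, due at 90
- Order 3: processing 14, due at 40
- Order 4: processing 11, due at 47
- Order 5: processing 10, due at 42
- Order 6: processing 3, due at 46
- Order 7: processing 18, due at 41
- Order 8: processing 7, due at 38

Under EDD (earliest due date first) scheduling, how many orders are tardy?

EDD (increasing due date): Order 8 Order 1 Order 3 Order 7 Order 5 Order 6 Order 4 Order 2.
Order 8: 0→7, due 38, tardiness 0
Order 1: 7→15, due 39, tardiness 0
Order 3: 15→29, due 40, tardiness 0
Order 7: 29→47, due 41, tardiness 6
Order 5: 47→57, due 42, tardiness 15
Order 6: 57→60, due 46, tardiness 14
Order 4: 60→71, due 47, tardiness 24
Order 2: 71→94, due 90, tardiness 4
Late orders: 5.

5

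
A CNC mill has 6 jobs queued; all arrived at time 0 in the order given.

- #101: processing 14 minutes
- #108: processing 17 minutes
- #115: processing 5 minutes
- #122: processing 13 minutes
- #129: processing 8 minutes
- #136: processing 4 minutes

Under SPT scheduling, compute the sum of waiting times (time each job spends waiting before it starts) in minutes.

104

SPT (increasing processing time): #136 #115 #129 #122 #101 #108.
#136: waits 0, runs 0→4
#115: waits 4, runs 4→9
#129: waits 9, runs 9→17
#122: waits 17, runs 17→30
#101: waits 30, runs 30→44
#108: waits 44, runs 44→61
Sum = 0+4+9+17+30+44 = 104.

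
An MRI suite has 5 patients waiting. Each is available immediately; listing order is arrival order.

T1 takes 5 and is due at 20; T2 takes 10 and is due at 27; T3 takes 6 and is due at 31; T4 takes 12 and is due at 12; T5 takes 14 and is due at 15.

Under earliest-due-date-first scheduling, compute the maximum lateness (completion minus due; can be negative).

16

EDD (increasing due date): T4 T5 T1 T2 T3.
T4: 0→12, due 12, lateness 0
T5: 12→26, due 15, lateness 11
T1: 26→31, due 20, lateness 11
T2: 31→41, due 27, lateness 14
T3: 41→47, due 31, lateness 16
Maximum = 16.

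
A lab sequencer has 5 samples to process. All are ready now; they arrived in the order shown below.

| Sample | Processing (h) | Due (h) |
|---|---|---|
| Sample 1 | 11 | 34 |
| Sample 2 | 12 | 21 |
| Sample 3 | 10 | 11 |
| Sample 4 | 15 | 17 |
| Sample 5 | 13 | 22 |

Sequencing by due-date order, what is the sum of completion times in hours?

EDD (increasing due date): Sample 3 Sample 4 Sample 2 Sample 5 Sample 1.
Sample 3: 0→10
Sample 4: 10→25
Sample 2: 25→37
Sample 5: 37→50
Sample 1: 50→61
Sum = 10+25+37+50+61 = 183.

183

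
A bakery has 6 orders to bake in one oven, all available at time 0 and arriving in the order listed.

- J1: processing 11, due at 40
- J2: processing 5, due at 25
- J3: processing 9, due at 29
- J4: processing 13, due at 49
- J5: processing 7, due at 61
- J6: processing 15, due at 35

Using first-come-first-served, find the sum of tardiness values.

25

FIFO (arrival order): J1 J2 J3 J4 J5 J6.
J1: 0→11, due 40, tardiness 0
J2: 11→16, due 25, tardiness 0
J3: 16→25, due 29, tardiness 0
J4: 25→38, due 49, tardiness 0
J5: 38→45, due 61, tardiness 0
J6: 45→60, due 35, tardiness 25
Sum = 0+0+0+0+0+25 = 25.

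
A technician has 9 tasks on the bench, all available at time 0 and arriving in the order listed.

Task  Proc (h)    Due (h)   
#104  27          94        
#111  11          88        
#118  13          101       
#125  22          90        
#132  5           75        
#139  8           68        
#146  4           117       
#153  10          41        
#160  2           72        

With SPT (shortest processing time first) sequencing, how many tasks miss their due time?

1

SPT (increasing processing time): #160 #146 #132 #139 #153 #111 #118 #125 #104.
#160: 0→2, due 72, tardiness 0
#146: 2→6, due 117, tardiness 0
#132: 6→11, due 75, tardiness 0
#139: 11→19, due 68, tardiness 0
#153: 19→29, due 41, tardiness 0
#111: 29→40, due 88, tardiness 0
#118: 40→53, due 101, tardiness 0
#125: 53→75, due 90, tardiness 0
#104: 75→102, due 94, tardiness 8
Late tasks: 1.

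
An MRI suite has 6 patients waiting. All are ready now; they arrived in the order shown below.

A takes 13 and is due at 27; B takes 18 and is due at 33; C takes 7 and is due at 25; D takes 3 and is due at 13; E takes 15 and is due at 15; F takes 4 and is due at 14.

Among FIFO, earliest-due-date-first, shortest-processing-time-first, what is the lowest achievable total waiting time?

93

FIFO (arrival order): A B C D E F.
A: waits 0, runs 0→13
B: waits 13, runs 13→31
C: waits 31, runs 31→38
D: waits 38, runs 38→41
E: waits 41, runs 41→56
F: waits 56, runs 56→60
Sum = 0+13+31+38+41+56 = 179.
EDD (increasing due date): D F E C A B.
D: waits 0, runs 0→3
F: waits 3, runs 3→7
E: waits 7, runs 7→22
C: waits 22, runs 22→29
A: waits 29, runs 29→42
B: waits 42, runs 42→60
Sum = 0+3+7+22+29+42 = 103.
SPT (increasing processing time): D F C A E B.
D: waits 0, runs 0→3
F: waits 3, runs 3→7
C: waits 7, runs 7→14
A: waits 14, runs 14→27
E: waits 27, runs 27→42
B: waits 42, runs 42→60
Sum = 0+3+7+14+27+42 = 93.
FIFO 179, EDD 103, SPT 93 → minimum 93.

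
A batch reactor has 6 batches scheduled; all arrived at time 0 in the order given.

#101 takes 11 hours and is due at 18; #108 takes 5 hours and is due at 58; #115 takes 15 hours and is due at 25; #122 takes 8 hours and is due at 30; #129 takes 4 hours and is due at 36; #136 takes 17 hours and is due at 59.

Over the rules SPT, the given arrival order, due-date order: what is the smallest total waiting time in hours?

101

SPT (increasing processing time): #129 #108 #122 #101 #115 #136.
#129: waits 0, runs 0→4
#108: waits 4, runs 4→9
#122: waits 9, runs 9→17
#101: waits 17, runs 17→28
#115: waits 28, runs 28→43
#136: waits 43, runs 43→60
Sum = 0+4+9+17+28+43 = 101.
FIFO (arrival order): #101 #108 #115 #122 #129 #136.
#101: waits 0, runs 0→11
#108: waits 11, runs 11→16
#115: waits 16, runs 16→31
#122: waits 31, runs 31→39
#129: waits 39, runs 39→43
#136: waits 43, runs 43→60
Sum = 0+11+16+31+39+43 = 140.
EDD (increasing due date): #101 #115 #122 #129 #108 #136.
#101: waits 0, runs 0→11
#115: waits 11, runs 11→26
#122: waits 26, runs 26→34
#129: waits 34, runs 34→38
#108: waits 38, runs 38→43
#136: waits 43, runs 43→60
Sum = 0+11+26+34+38+43 = 152.
SPT 101, FIFO 140, EDD 152 → minimum 101.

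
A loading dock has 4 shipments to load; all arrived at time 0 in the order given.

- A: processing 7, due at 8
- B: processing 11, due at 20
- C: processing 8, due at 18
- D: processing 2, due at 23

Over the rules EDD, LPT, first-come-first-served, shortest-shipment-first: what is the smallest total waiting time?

EDD (increasing due date): A C B D.
A: waits 0, runs 0→7
C: waits 7, runs 7→15
B: waits 15, runs 15→26
D: waits 26, runs 26→28
Sum = 0+7+15+26 = 48.
LPT (decreasing processing time): B C A D.
B: waits 0, runs 0→11
C: waits 11, runs 11→19
A: waits 19, runs 19→26
D: waits 26, runs 26→28
Sum = 0+11+19+26 = 56.
FIFO (arrival order): A B C D.
A: waits 0, runs 0→7
B: waits 7, runs 7→18
C: waits 18, runs 18→26
D: waits 26, runs 26→28
Sum = 0+7+18+26 = 51.
SPT (increasing processing time): D A C B.
D: waits 0, runs 0→2
A: waits 2, runs 2→9
C: waits 9, runs 9→17
B: waits 17, runs 17→28
Sum = 0+2+9+17 = 28.
EDD 48, LPT 56, FIFO 51, SPT 28 → minimum 28.

28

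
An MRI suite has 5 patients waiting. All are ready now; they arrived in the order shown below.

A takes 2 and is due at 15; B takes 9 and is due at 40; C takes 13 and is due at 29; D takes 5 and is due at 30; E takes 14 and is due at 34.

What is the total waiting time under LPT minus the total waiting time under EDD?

LPT (decreasing processing time): E C B D A.
E: waits 0, runs 0→14
C: waits 14, runs 14→27
B: waits 27, runs 27→36
D: waits 36, runs 36→41
A: waits 41, runs 41→43
Sum = 0+14+27+36+41 = 118.
EDD (increasing due date): A C D E B.
A: waits 0, runs 0→2
C: waits 2, runs 2→15
D: waits 15, runs 15→20
E: waits 20, runs 20→34
B: waits 34, runs 34→43
Sum = 0+2+15+20+34 = 71.
Difference = 118 − 71 = 47.

47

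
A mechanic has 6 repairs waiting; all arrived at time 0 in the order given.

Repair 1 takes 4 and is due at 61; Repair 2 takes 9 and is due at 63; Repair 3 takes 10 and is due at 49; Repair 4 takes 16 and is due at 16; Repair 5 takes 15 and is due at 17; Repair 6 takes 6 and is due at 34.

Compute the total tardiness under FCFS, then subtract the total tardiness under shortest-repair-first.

15

FIFO (arrival order): Repair 1 Repair 2 Repair 3 Repair 4 Repair 5 Repair 6.
Repair 1: 0→4, due 61, tardiness 0
Repair 2: 4→13, due 63, tardiness 0
Repair 3: 13→23, due 49, tardiness 0
Repair 4: 23→39, due 16, tardiness 23
Repair 5: 39→54, due 17, tardiness 37
Repair 6: 54→60, due 34, tardiness 26
Sum = 0+0+0+23+37+26 = 86.
SPT (increasing processing time): Repair 1 Repair 6 Repair 2 Repair 3 Repair 5 Repair 4.
Repair 1: 0→4, due 61, tardiness 0
Repair 6: 4→10, due 34, tardiness 0
Repair 2: 10→19, due 63, tardiness 0
Repair 3: 19→29, due 49, tardiness 0
Repair 5: 29→44, due 17, tardiness 27
Repair 4: 44→60, due 16, tardiness 44
Sum = 0+0+0+0+27+44 = 71.
Difference = 86 − 71 = 15.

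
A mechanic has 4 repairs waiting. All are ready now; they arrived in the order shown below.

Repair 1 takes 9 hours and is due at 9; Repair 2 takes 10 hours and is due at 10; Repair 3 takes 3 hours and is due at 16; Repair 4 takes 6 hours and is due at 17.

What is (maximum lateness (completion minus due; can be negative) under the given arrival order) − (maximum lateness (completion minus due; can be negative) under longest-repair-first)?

FIFO (arrival order): Repair 1 Repair 2 Repair 3 Repair 4.
Repair 1: 0→9, due 9, lateness 0
Repair 2: 9→19, due 10, lateness 9
Repair 3: 19→22, due 16, lateness 6
Repair 4: 22→28, due 17, lateness 11
Maximum = 11.
LPT (decreasing processing time): Repair 2 Repair 1 Repair 4 Repair 3.
Repair 2: 0→10, due 10, lateness 0
Repair 1: 10→19, due 9, lateness 10
Repair 4: 19→25, due 17, lateness 8
Repair 3: 25→28, due 16, lateness 12
Maximum = 12.
Difference = 11 − 12 = -1.

-1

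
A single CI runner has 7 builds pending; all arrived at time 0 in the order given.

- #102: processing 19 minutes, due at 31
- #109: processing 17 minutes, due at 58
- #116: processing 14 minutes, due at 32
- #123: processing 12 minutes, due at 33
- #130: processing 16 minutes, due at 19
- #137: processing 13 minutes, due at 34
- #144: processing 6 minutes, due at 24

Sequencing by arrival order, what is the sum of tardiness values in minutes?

236

FIFO (arrival order): #102 #109 #116 #123 #130 #137 #144.
#102: 0→19, due 31, tardiness 0
#109: 19→36, due 58, tardiness 0
#116: 36→50, due 32, tardiness 18
#123: 50→62, due 33, tardiness 29
#130: 62→78, due 19, tardiness 59
#137: 78→91, due 34, tardiness 57
#144: 91→97, due 24, tardiness 73
Sum = 0+0+18+29+59+57+73 = 236.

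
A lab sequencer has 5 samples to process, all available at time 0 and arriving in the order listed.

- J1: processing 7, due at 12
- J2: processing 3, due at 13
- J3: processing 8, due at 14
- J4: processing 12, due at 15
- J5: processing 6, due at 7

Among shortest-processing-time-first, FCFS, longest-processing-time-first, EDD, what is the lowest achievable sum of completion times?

SPT (increasing processing time): J2 J5 J1 J3 J4.
J2: 0→3
J5: 3→9
J1: 9→16
J3: 16→24
J4: 24→36
Sum = 3+9+16+24+36 = 88.
FIFO (arrival order): J1 J2 J3 J4 J5.
J1: 0→7
J2: 7→10
J3: 10→18
J4: 18→30
J5: 30→36
Sum = 7+10+18+30+36 = 101.
LPT (decreasing processing time): J4 J3 J1 J5 J2.
J4: 0→12
J3: 12→20
J1: 20→27
J5: 27→33
J2: 33→36
Sum = 12+20+27+33+36 = 128.
EDD (increasing due date): J5 J1 J2 J3 J4.
J5: 0→6
J1: 6→13
J2: 13→16
J3: 16→24
J4: 24→36
Sum = 6+13+16+24+36 = 95.
SPT 88, FIFO 101, LPT 128, EDD 95 → minimum 88.

88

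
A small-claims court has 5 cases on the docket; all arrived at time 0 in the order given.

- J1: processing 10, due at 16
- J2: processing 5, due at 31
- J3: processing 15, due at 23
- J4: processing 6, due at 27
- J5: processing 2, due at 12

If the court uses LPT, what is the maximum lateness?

26

LPT (decreasing processing time): J3 J1 J4 J2 J5.
J3: 0→15, due 23, lateness -8
J1: 15→25, due 16, lateness 9
J4: 25→31, due 27, lateness 4
J2: 31→36, due 31, lateness 5
J5: 36→38, due 12, lateness 26
Maximum = 26.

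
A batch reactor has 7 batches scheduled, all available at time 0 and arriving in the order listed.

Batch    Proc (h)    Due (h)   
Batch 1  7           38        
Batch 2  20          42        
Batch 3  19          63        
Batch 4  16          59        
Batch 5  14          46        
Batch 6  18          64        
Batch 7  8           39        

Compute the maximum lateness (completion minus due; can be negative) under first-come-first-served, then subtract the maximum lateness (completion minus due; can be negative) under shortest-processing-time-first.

3

FIFO (arrival order): Batch 1 Batch 2 Batch 3 Batch 4 Batch 5 Batch 6 Batch 7.
Batch 1: 0→7, due 38, lateness -31
Batch 2: 7→27, due 42, lateness -15
Batch 3: 27→46, due 63, lateness -17
Batch 4: 46→62, due 59, lateness 3
Batch 5: 62→76, due 46, lateness 30
Batch 6: 76→94, due 64, lateness 30
Batch 7: 94→102, due 39, lateness 63
Maximum = 63.
SPT (increasing processing time): Batch 1 Batch 7 Batch 5 Batch 4 Batch 6 Batch 3 Batch 2.
Batch 1: 0→7, due 38, lateness -31
Batch 7: 7→15, due 39, lateness -24
Batch 5: 15→29, due 46, lateness -17
Batch 4: 29→45, due 59, lateness -14
Batch 6: 45→63, due 64, lateness -1
Batch 3: 63→82, due 63, lateness 19
Batch 2: 82→102, due 42, lateness 60
Maximum = 60.
Difference = 63 − 60 = 3.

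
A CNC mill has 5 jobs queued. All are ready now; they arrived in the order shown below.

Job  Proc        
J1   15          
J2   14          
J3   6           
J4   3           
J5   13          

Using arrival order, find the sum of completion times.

168

FIFO (arrival order): J1 J2 J3 J4 J5.
J1: 0→15
J2: 15→29
J3: 29→35
J4: 35→38
J5: 38→51
Sum = 15+29+35+38+51 = 168.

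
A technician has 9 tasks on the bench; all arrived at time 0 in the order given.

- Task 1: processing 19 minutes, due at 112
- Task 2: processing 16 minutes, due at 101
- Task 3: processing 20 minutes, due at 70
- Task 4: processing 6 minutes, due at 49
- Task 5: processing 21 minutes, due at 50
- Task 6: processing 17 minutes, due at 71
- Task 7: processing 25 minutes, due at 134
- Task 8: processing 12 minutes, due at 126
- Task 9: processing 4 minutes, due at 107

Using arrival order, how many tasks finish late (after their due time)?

FIFO (arrival order): Task 1 Task 2 Task 3 Task 4 Task 5 Task 6 Task 7 Task 8 Task 9.
Task 1: 0→19, due 112, tardiness 0
Task 2: 19→35, due 101, tardiness 0
Task 3: 35→55, due 70, tardiness 0
Task 4: 55→61, due 49, tardiness 12
Task 5: 61→82, due 50, tardiness 32
Task 6: 82→99, due 71, tardiness 28
Task 7: 99→124, due 134, tardiness 0
Task 8: 124→136, due 126, tardiness 10
Task 9: 136→140, due 107, tardiness 33
Late tasks: 5.

5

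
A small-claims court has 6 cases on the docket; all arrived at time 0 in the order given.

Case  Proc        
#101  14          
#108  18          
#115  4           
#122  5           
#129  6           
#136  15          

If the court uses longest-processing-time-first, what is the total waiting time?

LPT (decreasing processing time): #108 #136 #101 #129 #122 #115.
#108: waits 0, runs 0→18
#136: waits 18, runs 18→33
#101: waits 33, runs 33→47
#129: waits 47, runs 47→53
#122: waits 53, runs 53→58
#115: waits 58, runs 58→62
Sum = 0+18+33+47+53+58 = 209.

209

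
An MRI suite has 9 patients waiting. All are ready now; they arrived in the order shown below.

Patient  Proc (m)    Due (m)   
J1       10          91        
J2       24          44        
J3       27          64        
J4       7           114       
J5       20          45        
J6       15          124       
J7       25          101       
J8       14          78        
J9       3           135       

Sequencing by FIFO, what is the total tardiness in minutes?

144

FIFO (arrival order): J1 J2 J3 J4 J5 J6 J7 J8 J9.
J1: 0→10, due 91, tardiness 0
J2: 10→34, due 44, tardiness 0
J3: 34→61, due 64, tardiness 0
J4: 61→68, due 114, tardiness 0
J5: 68→88, due 45, tardiness 43
J6: 88→103, due 124, tardiness 0
J7: 103→128, due 101, tardiness 27
J8: 128→142, due 78, tardiness 64
J9: 142→145, due 135, tardiness 10
Sum = 0+0+0+0+43+0+27+64+10 = 144.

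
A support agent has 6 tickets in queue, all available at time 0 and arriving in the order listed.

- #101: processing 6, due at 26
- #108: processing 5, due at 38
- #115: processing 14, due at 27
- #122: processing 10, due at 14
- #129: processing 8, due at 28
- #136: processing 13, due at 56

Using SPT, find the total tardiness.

SPT (increasing processing time): #108 #101 #129 #122 #136 #115.
#108: 0→5, due 38, tardiness 0
#101: 5→11, due 26, tardiness 0
#129: 11→19, due 28, tardiness 0
#122: 19→29, due 14, tardiness 15
#136: 29→42, due 56, tardiness 0
#115: 42→56, due 27, tardiness 29
Sum = 0+0+0+15+0+29 = 44.

44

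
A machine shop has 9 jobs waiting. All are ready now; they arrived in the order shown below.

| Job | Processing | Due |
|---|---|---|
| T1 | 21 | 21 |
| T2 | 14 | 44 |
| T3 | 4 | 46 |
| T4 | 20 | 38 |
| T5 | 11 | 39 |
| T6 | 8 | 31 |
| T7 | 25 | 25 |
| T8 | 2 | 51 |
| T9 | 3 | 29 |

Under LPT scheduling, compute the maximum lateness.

LPT (decreasing processing time): T7 T1 T4 T2 T5 T6 T3 T9 T8.
T7: 0→25, due 25, lateness 0
T1: 25→46, due 21, lateness 25
T4: 46→66, due 38, lateness 28
T2: 66→80, due 44, lateness 36
T5: 80→91, due 39, lateness 52
T6: 91→99, due 31, lateness 68
T3: 99→103, due 46, lateness 57
T9: 103→106, due 29, lateness 77
T8: 106→108, due 51, lateness 57
Maximum = 77.

77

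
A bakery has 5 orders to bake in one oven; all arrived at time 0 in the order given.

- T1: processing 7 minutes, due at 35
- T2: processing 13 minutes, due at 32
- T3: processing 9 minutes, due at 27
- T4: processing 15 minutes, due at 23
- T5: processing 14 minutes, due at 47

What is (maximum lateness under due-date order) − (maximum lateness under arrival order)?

EDD (increasing due date): T4 T3 T2 T1 T5.
T4: 0→15, due 23, lateness -8
T3: 15→24, due 27, lateness -3
T2: 24→37, due 32, lateness 5
T1: 37→44, due 35, lateness 9
T5: 44→58, due 47, lateness 11
Maximum = 11.
FIFO (arrival order): T1 T2 T3 T4 T5.
T1: 0→7, due 35, lateness -28
T2: 7→20, due 32, lateness -12
T3: 20→29, due 27, lateness 2
T4: 29→44, due 23, lateness 21
T5: 44→58, due 47, lateness 11
Maximum = 21.
Difference = 11 − 21 = -10.

-10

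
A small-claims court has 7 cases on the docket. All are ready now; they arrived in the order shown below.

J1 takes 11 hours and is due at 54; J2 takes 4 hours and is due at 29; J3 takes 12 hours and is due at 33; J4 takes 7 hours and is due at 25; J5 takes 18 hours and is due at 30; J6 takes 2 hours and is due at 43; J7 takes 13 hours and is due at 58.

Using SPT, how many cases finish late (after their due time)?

SPT (increasing processing time): J6 J2 J4 J1 J3 J7 J5.
J6: 0→2, due 43, tardiness 0
J2: 2→6, due 29, tardiness 0
J4: 6→13, due 25, tardiness 0
J1: 13→24, due 54, tardiness 0
J3: 24→36, due 33, tardiness 3
J7: 36→49, due 58, tardiness 0
J5: 49→67, due 30, tardiness 37
Late cases: 2.

2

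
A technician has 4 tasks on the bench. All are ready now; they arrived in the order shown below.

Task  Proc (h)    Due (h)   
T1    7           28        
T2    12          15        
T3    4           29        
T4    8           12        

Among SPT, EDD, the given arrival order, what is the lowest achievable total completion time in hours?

65

SPT (increasing processing time): T3 T1 T4 T2.
T3: 0→4
T1: 4→11
T4: 11→19
T2: 19→31
Sum = 4+11+19+31 = 65.
EDD (increasing due date): T4 T2 T1 T3.
T4: 0→8
T2: 8→20
T1: 20→27
T3: 27→31
Sum = 8+20+27+31 = 86.
FIFO (arrival order): T1 T2 T3 T4.
T1: 0→7
T2: 7→19
T3: 19→23
T4: 23→31
Sum = 7+19+23+31 = 80.
SPT 65, EDD 86, FIFO 80 → minimum 65.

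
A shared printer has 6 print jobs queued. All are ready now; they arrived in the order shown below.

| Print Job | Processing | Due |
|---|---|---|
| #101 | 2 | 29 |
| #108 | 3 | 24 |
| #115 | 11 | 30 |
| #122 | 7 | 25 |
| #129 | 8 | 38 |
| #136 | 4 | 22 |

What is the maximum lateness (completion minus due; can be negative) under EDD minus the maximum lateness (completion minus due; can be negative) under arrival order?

-16

EDD (increasing due date): #136 #108 #122 #101 #115 #129.
#136: 0→4, due 22, lateness -18
#108: 4→7, due 24, lateness -17
#122: 7→14, due 25, lateness -11
#101: 14→16, due 29, lateness -13
#115: 16→27, due 30, lateness -3
#129: 27→35, due 38, lateness -3
Maximum = -3.
FIFO (arrival order): #101 #108 #115 #122 #129 #136.
#101: 0→2, due 29, lateness -27
#108: 2→5, due 24, lateness -19
#115: 5→16, due 30, lateness -14
#122: 16→23, due 25, lateness -2
#129: 23→31, due 38, lateness -7
#136: 31→35, due 22, lateness 13
Maximum = 13.
Difference = -3 − 13 = -16.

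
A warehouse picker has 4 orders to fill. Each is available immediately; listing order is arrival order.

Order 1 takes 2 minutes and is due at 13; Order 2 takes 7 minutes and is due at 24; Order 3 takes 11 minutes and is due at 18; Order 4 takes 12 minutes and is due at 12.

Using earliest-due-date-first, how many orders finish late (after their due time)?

3

EDD (increasing due date): Order 4 Order 1 Order 3 Order 2.
Order 4: 0→12, due 12, tardiness 0
Order 1: 12→14, due 13, tardiness 1
Order 3: 14→25, due 18, tardiness 7
Order 2: 25→32, due 24, tardiness 8
Late orders: 3.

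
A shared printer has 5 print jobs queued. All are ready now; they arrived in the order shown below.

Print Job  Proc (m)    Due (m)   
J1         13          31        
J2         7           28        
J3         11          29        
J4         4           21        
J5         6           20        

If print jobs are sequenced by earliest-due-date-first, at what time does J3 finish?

EDD (increasing due date): J5 J4 J2 J3 J1.
J5: 0→6
J4: 6→10
J2: 10→17
J3: 17→28

28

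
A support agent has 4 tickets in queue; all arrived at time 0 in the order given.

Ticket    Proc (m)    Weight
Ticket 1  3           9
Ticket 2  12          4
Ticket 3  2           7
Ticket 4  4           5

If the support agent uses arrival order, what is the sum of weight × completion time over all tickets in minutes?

FIFO (arrival order): Ticket 1 Ticket 2 Ticket 3 Ticket 4.
Ticket 1: finishes 3, weight 9, w·C = 27
Ticket 2: finishes 15, weight 4, w·C = 60
Ticket 3: finishes 17, weight 7, w·C = 119
Ticket 4: finishes 21, weight 5, w·C = 105
Sum = 27+60+119+105 = 311.

311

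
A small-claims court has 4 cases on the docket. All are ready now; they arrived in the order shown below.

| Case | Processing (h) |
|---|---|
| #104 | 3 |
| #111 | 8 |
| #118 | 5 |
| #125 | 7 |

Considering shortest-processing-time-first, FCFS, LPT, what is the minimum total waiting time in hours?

26

SPT (increasing processing time): #104 #118 #125 #111.
#104: waits 0, runs 0→3
#118: waits 3, runs 3→8
#125: waits 8, runs 8→15
#111: waits 15, runs 15→23
Sum = 0+3+8+15 = 26.
FIFO (arrival order): #104 #111 #118 #125.
#104: waits 0, runs 0→3
#111: waits 3, runs 3→11
#118: waits 11, runs 11→16
#125: waits 16, runs 16→23
Sum = 0+3+11+16 = 30.
LPT (decreasing processing time): #111 #125 #118 #104.
#111: waits 0, runs 0→8
#125: waits 8, runs 8→15
#118: waits 15, runs 15→20
#104: waits 20, runs 20→23
Sum = 0+8+15+20 = 43.
SPT 26, FIFO 30, LPT 43 → minimum 26.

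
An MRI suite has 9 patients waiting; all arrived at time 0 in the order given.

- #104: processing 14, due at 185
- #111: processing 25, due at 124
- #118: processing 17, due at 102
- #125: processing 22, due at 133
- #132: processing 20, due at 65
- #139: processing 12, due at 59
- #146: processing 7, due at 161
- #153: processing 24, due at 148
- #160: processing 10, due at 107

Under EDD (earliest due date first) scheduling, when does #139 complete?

EDD (increasing due date): #139 #132 #118 #160 #111 #125 #153 #146 #104.
#139: 0→12

12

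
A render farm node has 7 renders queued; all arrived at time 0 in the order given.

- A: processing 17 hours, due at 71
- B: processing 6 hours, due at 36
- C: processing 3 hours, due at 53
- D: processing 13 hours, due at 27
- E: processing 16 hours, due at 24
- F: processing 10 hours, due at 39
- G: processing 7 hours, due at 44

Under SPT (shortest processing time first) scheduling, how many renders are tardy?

SPT (increasing processing time): C B G F D E A.
C: 0→3, due 53, tardiness 0
B: 3→9, due 36, tardiness 0
G: 9→16, due 44, tardiness 0
F: 16→26, due 39, tardiness 0
D: 26→39, due 27, tardiness 12
E: 39→55, due 24, tardiness 31
A: 55→72, due 71, tardiness 1
Late renders: 3.

3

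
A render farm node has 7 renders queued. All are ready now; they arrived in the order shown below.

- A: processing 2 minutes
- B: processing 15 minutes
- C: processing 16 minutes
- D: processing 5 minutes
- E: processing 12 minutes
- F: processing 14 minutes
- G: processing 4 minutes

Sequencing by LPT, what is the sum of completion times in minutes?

LPT (decreasing processing time): C B F E D G A.
C: 0→16
B: 16→31
F: 31→45
E: 45→57
D: 57→62
G: 62→66
A: 66→68
Sum = 16+31+45+57+62+66+68 = 345.

345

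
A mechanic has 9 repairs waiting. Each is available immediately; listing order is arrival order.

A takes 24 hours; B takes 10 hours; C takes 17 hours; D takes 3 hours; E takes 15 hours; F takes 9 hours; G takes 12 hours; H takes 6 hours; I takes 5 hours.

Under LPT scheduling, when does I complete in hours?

LPT (decreasing processing time): A C E G B F H I D.
A: 0→24
C: 24→41
E: 41→56
G: 56→68
B: 68→78
F: 78→87
H: 87→93
I: 93→98

98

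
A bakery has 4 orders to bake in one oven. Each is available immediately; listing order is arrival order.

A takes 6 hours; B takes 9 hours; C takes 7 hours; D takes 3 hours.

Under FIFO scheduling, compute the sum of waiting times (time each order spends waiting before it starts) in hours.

FIFO (arrival order): A B C D.
A: waits 0, runs 0→6
B: waits 6, runs 6→15
C: waits 15, runs 15→22
D: waits 22, runs 22→25
Sum = 0+6+15+22 = 43.

43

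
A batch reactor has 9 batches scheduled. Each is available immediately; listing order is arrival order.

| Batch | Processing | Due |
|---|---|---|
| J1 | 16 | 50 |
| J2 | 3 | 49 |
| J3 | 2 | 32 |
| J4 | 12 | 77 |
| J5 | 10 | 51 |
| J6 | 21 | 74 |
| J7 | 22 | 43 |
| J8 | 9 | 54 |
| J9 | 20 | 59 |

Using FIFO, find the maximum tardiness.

56

FIFO (arrival order): J1 J2 J3 J4 J5 J6 J7 J8 J9.
J1: 0→16, due 50, tardiness 0
J2: 16→19, due 49, tardiness 0
J3: 19→21, due 32, tardiness 0
J4: 21→33, due 77, tardiness 0
J5: 33→43, due 51, tardiness 0
J6: 43→64, due 74, tardiness 0
J7: 64→86, due 43, tardiness 43
J8: 86→95, due 54, tardiness 41
J9: 95→115, due 59, tardiness 56
Maximum = 56.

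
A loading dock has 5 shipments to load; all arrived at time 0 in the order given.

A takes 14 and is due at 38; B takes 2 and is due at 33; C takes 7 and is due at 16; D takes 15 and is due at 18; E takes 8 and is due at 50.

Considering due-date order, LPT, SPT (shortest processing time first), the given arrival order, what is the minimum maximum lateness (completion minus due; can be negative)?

4

EDD (increasing due date): C D B A E.
C: 0→7, due 16, lateness -9
D: 7→22, due 18, lateness 4
B: 22→24, due 33, lateness -9
A: 24→38, due 38, lateness 0
E: 38→46, due 50, lateness -4
Maximum = 4.
LPT (decreasing processing time): D A E C B.
D: 0→15, due 18, lateness -3
A: 15→29, due 38, lateness -9
E: 29→37, due 50, lateness -13
C: 37→44, due 16, lateness 28
B: 44→46, due 33, lateness 13
Maximum = 28.
SPT (increasing processing time): B C E A D.
B: 0→2, due 33, lateness -31
C: 2→9, due 16, lateness -7
E: 9→17, due 50, lateness -33
A: 17→31, due 38, lateness -7
D: 31→46, due 18, lateness 28
Maximum = 28.
FIFO (arrival order): A B C D E.
A: 0→14, due 38, lateness -24
B: 14→16, due 33, lateness -17
C: 16→23, due 16, lateness 7
D: 23→38, due 18, lateness 20
E: 38→46, due 50, lateness -4
Maximum = 20.
EDD 4, LPT 28, SPT 28, FIFO 20 → minimum 4.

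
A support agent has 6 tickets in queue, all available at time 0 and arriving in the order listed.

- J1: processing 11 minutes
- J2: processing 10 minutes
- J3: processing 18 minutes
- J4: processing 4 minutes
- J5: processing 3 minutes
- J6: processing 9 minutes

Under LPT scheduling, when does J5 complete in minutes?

55

LPT (decreasing processing time): J3 J1 J2 J6 J4 J5.
J3: 0→18
J1: 18→29
J2: 29→39
J6: 39→48
J4: 48→52
J5: 52→55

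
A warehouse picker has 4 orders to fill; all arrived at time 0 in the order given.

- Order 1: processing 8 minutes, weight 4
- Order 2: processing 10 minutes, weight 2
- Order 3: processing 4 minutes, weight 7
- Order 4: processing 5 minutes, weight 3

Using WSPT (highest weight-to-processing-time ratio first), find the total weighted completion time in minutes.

177

WSPT (decreasing weight/processing-time ratio): Order 3 Order 4 Order 1 Order 2.
Order 3: finishes 4, weight 7, w·C = 28
Order 4: finishes 9, weight 3, w·C = 27
Order 1: finishes 17, weight 4, w·C = 68
Order 2: finishes 27, weight 2, w·C = 54
Sum = 28+27+68+54 = 177.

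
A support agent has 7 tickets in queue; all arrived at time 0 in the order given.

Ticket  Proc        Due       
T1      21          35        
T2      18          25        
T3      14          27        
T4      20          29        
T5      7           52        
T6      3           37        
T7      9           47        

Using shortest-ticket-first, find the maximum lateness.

57

SPT (increasing processing time): T6 T5 T7 T3 T2 T4 T1.
T6: 0→3, due 37, lateness -34
T5: 3→10, due 52, lateness -42
T7: 10→19, due 47, lateness -28
T3: 19→33, due 27, lateness 6
T2: 33→51, due 25, lateness 26
T4: 51→71, due 29, lateness 42
T1: 71→92, due 35, lateness 57
Maximum = 57.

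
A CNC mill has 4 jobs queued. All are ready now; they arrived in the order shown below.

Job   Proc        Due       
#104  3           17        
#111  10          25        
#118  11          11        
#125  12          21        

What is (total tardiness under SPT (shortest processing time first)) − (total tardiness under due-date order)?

SPT (increasing processing time): #104 #111 #118 #125.
#104: 0→3, due 17, tardiness 0
#111: 3→13, due 25, tardiness 0
#118: 13→24, due 11, tardiness 13
#125: 24→36, due 21, tardiness 15
Sum = 0+0+13+15 = 28.
EDD (increasing due date): #118 #104 #125 #111.
#118: 0→11, due 11, tardiness 0
#104: 11→14, due 17, tardiness 0
#125: 14→26, due 21, tardiness 5
#111: 26→36, due 25, tardiness 11
Sum = 0+0+5+11 = 16.
Difference = 28 − 16 = 12.

12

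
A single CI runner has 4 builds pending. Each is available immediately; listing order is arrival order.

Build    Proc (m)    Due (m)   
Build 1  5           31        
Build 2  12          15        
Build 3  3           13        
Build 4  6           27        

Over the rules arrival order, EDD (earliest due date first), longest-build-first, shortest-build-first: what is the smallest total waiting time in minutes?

FIFO (arrival order): Build 1 Build 2 Build 3 Build 4.
Build 1: waits 0, runs 0→5
Build 2: waits 5, runs 5→17
Build 3: waits 17, runs 17→20
Build 4: waits 20, runs 20→26
Sum = 0+5+17+20 = 42.
EDD (increasing due date): Build 3 Build 2 Build 4 Build 1.
Build 3: waits 0, runs 0→3
Build 2: waits 3, runs 3→15
Build 4: waits 15, runs 15→21
Build 1: waits 21, runs 21→26
Sum = 0+3+15+21 = 39.
LPT (decreasing processing time): Build 2 Build 4 Build 1 Build 3.
Build 2: waits 0, runs 0→12
Build 4: waits 12, runs 12→18
Build 1: waits 18, runs 18→23
Build 3: waits 23, runs 23→26
Sum = 0+12+18+23 = 53.
SPT (increasing processing time): Build 3 Build 1 Build 4 Build 2.
Build 3: waits 0, runs 0→3
Build 1: waits 3, runs 3→8
Build 4: waits 8, runs 8→14
Build 2: waits 14, runs 14→26
Sum = 0+3+8+14 = 25.
FIFO 42, EDD 39, LPT 53, SPT 25 → minimum 25.

25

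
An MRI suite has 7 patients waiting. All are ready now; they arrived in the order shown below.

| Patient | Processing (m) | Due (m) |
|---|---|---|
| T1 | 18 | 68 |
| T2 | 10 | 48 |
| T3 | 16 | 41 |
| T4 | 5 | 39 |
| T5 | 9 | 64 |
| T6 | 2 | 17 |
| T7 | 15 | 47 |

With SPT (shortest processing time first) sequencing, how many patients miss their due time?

SPT (increasing processing time): T6 T4 T5 T2 T7 T3 T1.
T6: 0→2, due 17, tardiness 0
T4: 2→7, due 39, tardiness 0
T5: 7→16, due 64, tardiness 0
T2: 16→26, due 48, tardiness 0
T7: 26→41, due 47, tardiness 0
T3: 41→57, due 41, tardiness 16
T1: 57→75, due 68, tardiness 7
Late patients: 2.

2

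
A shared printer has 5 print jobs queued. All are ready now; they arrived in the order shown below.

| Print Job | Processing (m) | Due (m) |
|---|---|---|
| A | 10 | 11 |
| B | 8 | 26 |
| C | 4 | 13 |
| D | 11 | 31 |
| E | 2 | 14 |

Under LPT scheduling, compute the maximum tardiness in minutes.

LPT (decreasing processing time): D A B C E.
D: 0→11, due 31, tardiness 0
A: 11→21, due 11, tardiness 10
B: 21→29, due 26, tardiness 3
C: 29→33, due 13, tardiness 20
E: 33→35, due 14, tardiness 21
Maximum = 21.

21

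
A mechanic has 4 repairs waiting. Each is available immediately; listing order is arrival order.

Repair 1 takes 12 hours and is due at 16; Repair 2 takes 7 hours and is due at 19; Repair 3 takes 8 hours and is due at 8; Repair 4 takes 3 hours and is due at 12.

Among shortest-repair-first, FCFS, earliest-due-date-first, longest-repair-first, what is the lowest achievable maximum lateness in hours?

11

SPT (increasing processing time): Repair 4 Repair 2 Repair 3 Repair 1.
Repair 4: 0→3, due 12, lateness -9
Repair 2: 3→10, due 19, lateness -9
Repair 3: 10→18, due 8, lateness 10
Repair 1: 18→30, due 16, lateness 14
Maximum = 14.
FIFO (arrival order): Repair 1 Repair 2 Repair 3 Repair 4.
Repair 1: 0→12, due 16, lateness -4
Repair 2: 12→19, due 19, lateness 0
Repair 3: 19→27, due 8, lateness 19
Repair 4: 27→30, due 12, lateness 18
Maximum = 19.
EDD (increasing due date): Repair 3 Repair 4 Repair 1 Repair 2.
Repair 3: 0→8, due 8, lateness 0
Repair 4: 8→11, due 12, lateness -1
Repair 1: 11→23, due 16, lateness 7
Repair 2: 23→30, due 19, lateness 11
Maximum = 11.
LPT (decreasing processing time): Repair 1 Repair 3 Repair 2 Repair 4.
Repair 1: 0→12, due 16, lateness -4
Repair 3: 12→20, due 8, lateness 12
Repair 2: 20→27, due 19, lateness 8
Repair 4: 27→30, due 12, lateness 18
Maximum = 18.
SPT 14, FIFO 19, EDD 11, LPT 18 → minimum 11.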